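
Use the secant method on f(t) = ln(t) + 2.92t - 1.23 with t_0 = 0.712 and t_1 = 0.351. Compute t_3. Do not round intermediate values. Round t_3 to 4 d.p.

f(t_0) = 0.509363, f(t_1) = -1.252049
t_2 = 0.351000 - (-1.252049)·(0.351000 - 0.712000)/(-1.252049 - (0.509363)) = 0.607607; f(t_2) = 0.045983
t_3 = 0.607607 - (0.045983)·(0.607607 - 0.351000)/(0.045983 - (-1.252049)) = 0.598516; f(t_3) = 0.004365

0.5985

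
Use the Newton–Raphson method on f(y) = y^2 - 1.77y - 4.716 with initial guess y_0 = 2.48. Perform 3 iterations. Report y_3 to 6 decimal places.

Newton update: y ← y − f(y)/f'(y).
f'(y) = 2y - 1.77
y_0 = 2.480000: f = -2.955200, f' = 3.190000 → y_1 = 2.480000 - (-2.955200)/(3.190000) = 3.406395
y_1 = 3.406395: f = 0.858208, f' = 5.042790 → y_2 = 3.406395 - (0.858208)/(5.042790) = 3.236210
y_2 = 3.236210: f = 0.028963, f' = 4.702420 → y_3 = 3.236210 - (0.028963)/(4.702420) = 3.230051

3.230051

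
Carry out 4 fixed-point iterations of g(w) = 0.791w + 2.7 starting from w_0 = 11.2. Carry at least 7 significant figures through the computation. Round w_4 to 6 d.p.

12.245845

w_1 = g(11.200000) = 11.559200
w_2 = g(11.559200) = 11.843327
w_3 = g(11.843327) = 12.068072
w_4 = g(12.068072) = 12.245845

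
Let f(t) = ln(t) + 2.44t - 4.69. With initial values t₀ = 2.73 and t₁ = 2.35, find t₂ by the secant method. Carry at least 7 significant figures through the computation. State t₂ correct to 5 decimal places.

Secant update: t_(k+1) = t_k − f(t_k)·(t_k − t_(k-1))/(f(t_k) − f(t_(k-1))).
f(t_0) = 2.975502, f(t_1) = 1.898415
t_2 = 2.350000 - (1.898415)·(2.350000 - 2.730000)/(1.898415 - (2.975502)) = 1.680232; f(t_2) = -0.071302

1.68023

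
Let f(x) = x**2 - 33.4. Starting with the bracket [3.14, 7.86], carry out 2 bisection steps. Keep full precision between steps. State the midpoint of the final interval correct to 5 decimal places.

6.09000

f(3.140000) = -23.540400, f(7.860000) = 28.379600 (opposite signs)
step 1: m = 5.500000, f(m) = -3.150000 < 0 → root in [5.500000, 7.860000]
step 2: m = 6.680000, f(m) = 11.222400 > 0 → root in [5.500000, 6.680000]
Midpoint of [5.500000, 6.680000] = 6.090000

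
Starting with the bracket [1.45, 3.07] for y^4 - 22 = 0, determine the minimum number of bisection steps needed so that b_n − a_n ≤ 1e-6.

Initial width b − a = 3.07 − 1.45 = 1.620000.
After n steps the width is (b−a)/2^n; need (b−a)/2^n ≤ 1e-6.
So n ≥ log₂(1.620000/1e-6) = log₂(1620000.0000) ≈ 20.6276.
Hence n = 21.

21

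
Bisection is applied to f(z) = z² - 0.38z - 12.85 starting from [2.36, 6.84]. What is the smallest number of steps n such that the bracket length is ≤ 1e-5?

19

Initial width b − a = 6.84 − 2.36 = 4.480000.
After n steps the width is (b−a)/2^n; need (b−a)/2^n ≤ 1e-5.
So n ≥ log₂(4.480000/1e-5) = log₂(448000.0000) ≈ 18.7731.
Hence n = 19.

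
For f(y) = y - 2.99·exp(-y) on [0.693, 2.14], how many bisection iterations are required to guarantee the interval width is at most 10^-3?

11

Initial width b − a = 2.14 − 0.693 = 1.447000.
After n steps the width is (b−a)/2^n; need (b−a)/2^n ≤ 10^-3.
So n ≥ log₂(1.447000/10^-3) = log₂(1447.0000) ≈ 10.4988.
Hence n = 11.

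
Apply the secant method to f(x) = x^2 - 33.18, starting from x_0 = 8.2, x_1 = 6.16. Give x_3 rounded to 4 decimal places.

f(x_0) = 34.060000, f(x_1) = 4.765600
x_2 = 6.160000 - (4.765600)·(6.160000 - 8.200000)/(4.765600 - (34.060000)) = 5.828134; f(x_2) = 0.787142
x_3 = 5.828134 - (0.787142)·(5.828134 - 6.160000)/(0.787142 - (4.765600)) = 5.762474; f(x_3) = 0.026102

5.7625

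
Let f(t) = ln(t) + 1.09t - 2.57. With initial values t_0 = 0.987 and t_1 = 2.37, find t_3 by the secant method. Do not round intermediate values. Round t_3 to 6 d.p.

1.810109

f(t_0) = -1.507255, f(t_1) = 0.876190
t_2 = 2.370000 - (0.876190)·(2.370000 - 0.987000)/(0.876190 - (-1.507255)) = 1.861589; f(t_2) = 0.080562
t_3 = 1.861589 - (0.080562)·(1.861589 - 2.370000)/(0.080562 - (0.876190)) = 1.810109; f(t_3) = -0.003594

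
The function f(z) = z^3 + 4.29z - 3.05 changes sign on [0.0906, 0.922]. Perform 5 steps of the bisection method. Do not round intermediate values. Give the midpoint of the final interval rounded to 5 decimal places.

0.64920

f(0.090600) = -2.660582, f(0.922000) = 1.689157 (opposite signs)
step 1: m = 0.506300, f(m) = -0.748188 < 0 → root in [0.506300, 0.922000]
step 2: m = 0.714150, f(m) = 0.377927 > 0 → root in [0.506300, 0.714150]
step 3: m = 0.610225, f(m) = -0.204902 < 0 → root in [0.610225, 0.714150]
step 4: m = 0.662188, f(m) = 0.081148 > 0 → root in [0.610225, 0.662188]
step 5: m = 0.636206, f(m) = -0.063165 < 0 → root in [0.636206, 0.662188]
Midpoint of [0.636206, 0.662188] = 0.649197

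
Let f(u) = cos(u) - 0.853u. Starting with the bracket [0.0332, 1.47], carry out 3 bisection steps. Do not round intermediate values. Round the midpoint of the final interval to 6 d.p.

f(0.033200) = 0.971129, f(1.470000) = -1.153284 (opposite signs)
step 1: m = 0.751600, f(m) = 0.089483 > 0 → root in [0.751600, 1.470000]
step 2: m = 1.110800, f(m) = -0.503568 < 0 → root in [0.751600, 1.110800]
step 3: m = 0.931200, f(m) = -0.197442 < 0 → root in [0.751600, 0.931200]
Midpoint of [0.751600, 0.931200] = 0.841400

0.841400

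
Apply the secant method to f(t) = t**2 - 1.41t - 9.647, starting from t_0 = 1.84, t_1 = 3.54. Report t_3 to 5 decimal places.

3.87977

f(t_0) = -8.855800, f(t_1) = -2.106800
t_2 = 3.540000 - (-2.106800)·(3.540000 - 1.840000)/(-2.106800 - (-8.855800)) = 4.070680; f(t_2) = 1.183778
t_3 = 4.070680 - (1.183778)·(4.070680 - 3.540000)/(1.183778 - (-2.106800)) = 3.879769; f(t_3) = -0.064866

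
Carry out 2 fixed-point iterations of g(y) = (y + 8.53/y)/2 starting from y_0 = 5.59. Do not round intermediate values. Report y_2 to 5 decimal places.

2.97770

y_1 = g(5.590000) = 3.557970
y_2 = g(3.557970) = 2.977702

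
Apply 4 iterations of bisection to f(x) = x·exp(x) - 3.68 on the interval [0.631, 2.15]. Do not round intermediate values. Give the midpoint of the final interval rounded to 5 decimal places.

f(0.631000) = -2.494042, f(2.150000) = 14.777446 (opposite signs)
step 1: m = 1.390500, f(m) = 1.905441 > 0 → root in [0.631000, 1.390500]
step 2: m = 1.010750, f(m) = -0.902802 < 0 → root in [1.010750, 1.390500]
step 3: m = 1.200625, f(m) = 0.308708 > 0 → root in [1.010750, 1.200625]
step 4: m = 1.105687, f(m) = -0.339385 < 0 → root in [1.105687, 1.200625]
Midpoint of [1.105687, 1.200625] = 1.153156

1.15316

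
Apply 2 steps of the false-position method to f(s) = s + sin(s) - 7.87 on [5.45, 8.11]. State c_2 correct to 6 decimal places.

f(5.450000) = -3.160077, f(8.110000) = 1.207406
step 1: c = 7.374634, f(c) = 0.391930 > 0 → new bracket [5.450000, 7.374634]
step 2: c = 7.162269, f(c) = 0.062424 > 0 → new bracket [5.450000, 7.162269]

7.162269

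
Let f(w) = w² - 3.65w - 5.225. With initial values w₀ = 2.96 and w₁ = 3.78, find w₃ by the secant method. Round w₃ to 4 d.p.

4.6498

Secant update: w_(k+1) = w_k − f(w_k)·(w_k − w_(k-1))/(f(w_k) − f(w_(k-1))).
f(w_0) = -7.267400, f(w_1) = -4.733600
w_2 = 3.780000 - (-4.733600)·(3.780000 - 2.960000)/(-4.733600 - (-7.267400)) = 5.311909; f(w_2) = 3.602912
w_3 = 5.311909 - (3.602912)·(5.311909 - 3.780000)/(3.602912 - (-4.733600)) = 4.649842; f(w_3) = -0.575894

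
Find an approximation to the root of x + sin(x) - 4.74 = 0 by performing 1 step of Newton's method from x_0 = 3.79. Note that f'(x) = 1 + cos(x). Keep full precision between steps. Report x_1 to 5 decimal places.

11.44653

x_0 = 3.790000: f = -1.553918, f' = 0.202953 → x_1 = 3.790000 - (-1.553918)/(0.202953) = 11.446526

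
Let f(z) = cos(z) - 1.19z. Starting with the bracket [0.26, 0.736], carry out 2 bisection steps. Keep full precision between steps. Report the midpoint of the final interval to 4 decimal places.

f(0.260000) = 0.656990, f(0.736000) = -0.134680 (opposite signs)
step 1: m = 0.498000, f(m) = 0.285920 > 0 → root in [0.498000, 0.736000]
step 2: m = 0.617000, f(m) = 0.081388 > 0 → root in [0.617000, 0.736000]
Midpoint of [0.617000, 0.736000] = 0.676500

0.6765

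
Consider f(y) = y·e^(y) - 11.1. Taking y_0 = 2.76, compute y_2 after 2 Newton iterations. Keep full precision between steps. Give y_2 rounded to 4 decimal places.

1.9020

f'(y) = (y + 1)·e^(y)
y_0 = 2.760000: f = 32.507567, f' = 59.407409 → y_1 = 2.760000 - (32.507567)/(59.407409) = 2.212803
y_1 = 2.212803: f = 9.127899, f' = 29.369201 → y_2 = 2.212803 - (9.127899)/(29.369201) = 1.902004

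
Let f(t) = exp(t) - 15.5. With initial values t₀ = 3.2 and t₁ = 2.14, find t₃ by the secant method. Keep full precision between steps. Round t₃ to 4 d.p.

f(t_0) = 9.032530, f(t_1) = -7.000562
t_2 = 2.140000 - (-7.000562)·(2.140000 - 3.200000)/(-7.000562 - (9.032530)) = 2.602830; f(t_2) = -1.998106
t_3 = 2.602830 - (-1.998106)·(2.602830 - 2.140000)/(-1.998106 - (-7.000562)) = 2.787696; f(t_3) = 0.743548

2.7877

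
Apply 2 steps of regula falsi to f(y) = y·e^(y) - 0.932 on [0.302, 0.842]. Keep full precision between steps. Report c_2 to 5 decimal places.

0.52913

f(0.302000) = -0.523527, f(0.842000) = 1.022286
step 1: c = 0.484884, f(c) = -0.144555 < 0 → new bracket [0.484884, 0.842000]
step 2: c = 0.529126, f(c) = -0.033837 < 0 → new bracket [0.529126, 0.842000]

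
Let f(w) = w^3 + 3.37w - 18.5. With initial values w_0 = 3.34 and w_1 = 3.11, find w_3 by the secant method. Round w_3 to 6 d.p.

2.288113

f(w_0) = 30.015504, f(w_1) = 22.060931
w_2 = 3.110000 - (22.060931)·(3.110000 - 3.340000)/(22.060931 - (30.015504)) = 2.472126; f(w_2) = 4.939236
w_3 = 2.472126 - (4.939236)·(2.472126 - 3.110000)/(4.939236 - (22.060931)) = 2.288113; f(w_3) = 1.190276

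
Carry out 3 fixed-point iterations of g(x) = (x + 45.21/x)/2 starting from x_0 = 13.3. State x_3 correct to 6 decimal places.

6.725658

x_1 = g(13.300000) = 8.349624
x_2 = g(8.349624) = 6.882120
x_3 = g(6.882120) = 6.725658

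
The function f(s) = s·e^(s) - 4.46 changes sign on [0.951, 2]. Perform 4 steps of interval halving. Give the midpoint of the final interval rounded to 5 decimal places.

1.24603

f(0.951000) = -1.998530, f(2.000000) = 10.318112 (opposite signs)
step 1: m = 1.475500, f(m) = 1.992689 > 0 → root in [0.951000, 1.475500]
step 2: m = 1.213250, f(m) = -0.378140 < 0 → root in [1.213250, 1.475500]
step 3: m = 1.344375, f(m) = 0.696738 > 0 → root in [1.213250, 1.344375]
step 4: m = 1.278812, f(m) = 0.133969 > 0 → root in [1.213250, 1.278812]
Midpoint of [1.213250, 1.278812] = 1.246031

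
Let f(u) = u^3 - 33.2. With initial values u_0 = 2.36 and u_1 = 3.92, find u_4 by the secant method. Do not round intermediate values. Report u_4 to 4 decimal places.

3.2163

f(u_0) = -20.055744, f(u_1) = 27.036288
u_2 = 3.920000 - (27.036288)·(3.920000 - 2.360000)/(27.036288 - (-20.055744)) = 3.024379; f(u_2) = -5.536401
u_3 = 3.024379 - (-5.536401)·(3.024379 - 3.920000)/(-5.536401 - (27.036288)) = 3.176608; f(u_3) = -1.145351
u_4 = 3.176608 - (-1.145351)·(3.176608 - 3.024379)/(-1.145351 - (-5.536401)) = 3.216315; f(u_4) = 0.071772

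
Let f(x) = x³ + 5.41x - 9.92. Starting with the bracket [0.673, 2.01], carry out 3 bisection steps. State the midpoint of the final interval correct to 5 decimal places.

f(0.673000) = -5.974249, f(2.010000) = 9.074701 (opposite signs)
step 1: m = 1.341500, f(m) = -0.248292 < 0 → root in [1.341500, 2.010000]
step 2: m = 1.675750, f(m) = 3.851545 > 0 → root in [1.341500, 1.675750]
step 3: m = 1.508625, f(m) = 1.675215 > 0 → root in [1.341500, 1.508625]
Midpoint of [1.341500, 1.508625] = 1.425062

1.42506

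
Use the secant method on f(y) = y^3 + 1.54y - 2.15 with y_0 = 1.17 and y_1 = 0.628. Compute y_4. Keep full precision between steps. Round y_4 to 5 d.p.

f(y_0) = 1.253413, f(y_1) = -0.935207
y_2 = 0.628000 - (-0.935207)·(0.628000 - 1.170000)/(-0.935207 - (1.253413)) = 0.859599; f(y_2) = -0.191051
y_3 = 0.859599 - (-0.191051)·(0.859599 - 0.628000)/(-0.191051 - (-0.935207)) = 0.919059; f(y_3) = 0.041650
y_4 = 0.919059 - (0.041650)·(0.919059 - 0.859599)/(0.041650 - (-0.191051)) = 0.908416; f(y_4) = -0.001396

0.90842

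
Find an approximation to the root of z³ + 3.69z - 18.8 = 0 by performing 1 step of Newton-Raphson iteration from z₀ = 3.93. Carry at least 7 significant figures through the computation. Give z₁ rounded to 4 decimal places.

2.8026

Newton update: z ← z − f(z)/f'(z).
f'(z) = 3z² + 3.69
z_0 = 3.930000: f = 56.400157, f' = 50.024700 → z_1 = 3.930000 - (56.400157)/(50.024700) = 2.802554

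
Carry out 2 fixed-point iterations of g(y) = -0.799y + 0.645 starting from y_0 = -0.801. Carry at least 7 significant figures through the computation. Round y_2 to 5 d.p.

-0.38171

y_1 = g(-0.801000) = 1.284999
y_2 = g(1.284999) = -0.381714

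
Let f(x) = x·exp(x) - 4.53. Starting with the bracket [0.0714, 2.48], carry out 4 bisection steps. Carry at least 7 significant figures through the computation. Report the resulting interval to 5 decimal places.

f(0.071400) = -4.453316, f(2.480000) = 25.084336 (opposite signs)
step 1: m = 1.275700, f(m) = 0.038546 > 0 → root in [0.071400, 1.275700]
step 2: m = 0.673550, f(m) = -3.209042 < 0 → root in [0.673550, 1.275700]
step 3: m = 0.974625, f(m) = -1.947075 < 0 → root in [0.974625, 1.275700]
step 4: m = 1.125163, f(m) = -1.063692 < 0 → root in [1.125163, 1.275700]

[1.12516, 1.27570]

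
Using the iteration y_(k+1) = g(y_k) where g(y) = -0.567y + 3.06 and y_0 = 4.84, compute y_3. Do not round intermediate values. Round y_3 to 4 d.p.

1.4265

y_1 = g(4.840000) = 0.315720
y_2 = g(0.315720) = 2.880987
y_3 = g(2.880987) = 1.426481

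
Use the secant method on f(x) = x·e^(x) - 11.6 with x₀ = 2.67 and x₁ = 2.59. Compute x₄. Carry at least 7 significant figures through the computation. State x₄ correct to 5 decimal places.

1.86160

f(x_0) = 26.954718, f(x_1) = 22.924108
x_2 = 2.590000 - (22.924108)·(2.590000 - 2.670000)/(22.924108 - (26.954718)) = 2.135000; f(x_2) = 6.455785
x_3 = 2.135000 - (6.455785)·(2.135000 - 2.590000)/(6.455785 - (22.924108)) = 1.956634; f(x_3) = 2.244105
x_4 = 1.956634 - (2.244105)·(1.956634 - 2.135000)/(2.244105 - (6.455785)) = 1.861595; f(x_4) = 0.377494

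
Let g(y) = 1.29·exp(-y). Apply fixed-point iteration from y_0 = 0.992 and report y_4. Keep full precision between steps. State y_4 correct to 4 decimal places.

0.7223

y_1 = g(0.992000) = 0.478376
y_2 = g(0.478376) = 0.799528
y_3 = g(0.799528) = 0.579908
y_4 = g(0.579908) = 0.722335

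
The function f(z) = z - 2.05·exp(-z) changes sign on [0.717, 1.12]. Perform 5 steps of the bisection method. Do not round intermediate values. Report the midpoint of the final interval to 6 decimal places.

f(0.717000) = -0.283840, f(1.120000) = 0.451126 (opposite signs)
step 1: m = 0.918500, f(m) = 0.100310 > 0 → root in [0.717000, 0.918500]
step 2: m = 0.817750, f(m) = -0.087169 < 0 → root in [0.817750, 0.918500]
step 3: m = 0.868125, f(m) = 0.007662 > 0 → root in [0.817750, 0.868125]
step 4: m = 0.842938, f(m) = -0.039473 < 0 → root in [0.842938, 0.868125]
step 5: m = 0.855531, f(m) = -0.015836 < 0 → root in [0.855531, 0.868125]
Midpoint of [0.855531, 0.868125] = 0.861828

0.861828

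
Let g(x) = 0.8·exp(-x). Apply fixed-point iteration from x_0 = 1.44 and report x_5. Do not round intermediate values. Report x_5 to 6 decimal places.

x_1 = g(1.440000) = 0.189542
x_2 = g(0.189542) = 0.661870
x_3 = g(0.661870) = 0.412708
x_4 = g(0.412708) = 0.529484
x_5 = g(0.529484) = 0.471127

0.471127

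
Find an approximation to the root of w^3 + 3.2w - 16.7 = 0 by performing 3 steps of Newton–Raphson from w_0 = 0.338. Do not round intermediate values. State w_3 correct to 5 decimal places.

2.44694

f'(w) = 3w^2 + 3.2
w_0 = 0.338000: f = -15.579786, f' = 3.542732 → w_1 = 0.338000 - (-15.579786)/(3.542732) = 4.735675
w_1 = 4.735675: f = 104.659364, f' = 70.479866 → w_2 = 4.735675 - (104.659364)/(70.479866) = 3.250721
w_2 = 3.250721: f = 28.053297, f' = 34.901568 → w_3 = 3.250721 - (28.053297)/(34.901568) = 2.446938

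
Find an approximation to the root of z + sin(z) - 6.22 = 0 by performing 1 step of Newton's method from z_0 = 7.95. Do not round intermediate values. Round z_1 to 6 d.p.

4.935614

f'(z) = 1 + cos(z)
z_0 = 7.950000: f = 2.725394, f' = 0.904129 → z_1 = 7.950000 - (2.725394)/(0.904129) = 4.935614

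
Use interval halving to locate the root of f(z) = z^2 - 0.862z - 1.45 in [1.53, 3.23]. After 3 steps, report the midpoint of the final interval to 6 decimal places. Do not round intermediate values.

1.636250

f(1.530000) = -0.427960, f(3.230000) = 6.198640 (opposite signs)
step 1: m = 2.380000, f(m) = 2.162840 > 0 → root in [1.530000, 2.380000]
step 2: m = 1.955000, f(m) = 0.686815 > 0 → root in [1.530000, 1.955000]
step 3: m = 1.742500, f(m) = 0.084271 > 0 → root in [1.530000, 1.742500]
Midpoint of [1.530000, 1.742500] = 1.636250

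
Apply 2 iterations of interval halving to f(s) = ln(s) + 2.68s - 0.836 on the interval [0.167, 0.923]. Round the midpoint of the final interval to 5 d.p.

0.45050

f(0.167000) = -2.178201, f(0.923000) = 1.557514 (opposite signs)
step 1: m = 0.545000, f(m) = 0.017631 > 0 → root in [0.167000, 0.545000]
step 2: m = 0.356000, f(m) = -0.914745 < 0 → root in [0.356000, 0.545000]
Midpoint of [0.356000, 0.545000] = 0.450500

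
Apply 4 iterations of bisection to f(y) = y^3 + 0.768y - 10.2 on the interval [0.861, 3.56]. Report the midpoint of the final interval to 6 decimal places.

2.126156

f(0.861000) = -8.900475, f(3.560000) = 37.652096 (opposite signs)
step 1: m = 2.210500, f(m) = 2.298853 > 0 → root in [0.861000, 2.210500]
step 2: m = 1.535750, f(m) = -5.398435 < 0 → root in [1.535750, 2.210500]
step 3: m = 1.873125, f(m) = -2.189399 < 0 → root in [1.873125, 2.210500]
step 4: m = 2.041813, f(m) = -0.119575 < 0 → root in [2.041813, 2.210500]
Midpoint of [2.041813, 2.210500] = 2.126156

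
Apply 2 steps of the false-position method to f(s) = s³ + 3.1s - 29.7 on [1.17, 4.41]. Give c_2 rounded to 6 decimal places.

False-position update: c = (a·f(b) − b·f(a))/(f(b) − f(a)); replace the endpoint whose sign matches f(c).
f(1.170000) = -24.471387, f(4.410000) = 69.737121
step 1: c = 2.011615, f(c) = -15.323802 < 0 → new bracket [2.011615, 4.410000]
step 2: c = 2.443686, f(c) = -7.531850 < 0 → new bracket [2.443686, 4.410000]

2.443686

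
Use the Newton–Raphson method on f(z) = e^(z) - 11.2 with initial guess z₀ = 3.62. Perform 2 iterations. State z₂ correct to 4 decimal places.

Newton update: z ← z − f(z)/f'(z).
f'(z) = e^(z)
z_0 = 3.620000: f = 26.137568, f' = 37.337568 → z_1 = 3.620000 - (26.137568)/(37.337568) = 2.919966
z_1 = 2.919966: f = 7.340657, f' = 18.540657 → z_2 = 2.919966 - (7.340657)/(18.540657) = 2.524044

2.5240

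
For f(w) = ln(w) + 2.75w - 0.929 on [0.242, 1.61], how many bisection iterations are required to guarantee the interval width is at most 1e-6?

Initial width b − a = 1.61 − 0.242 = 1.368000.
After n steps the width is (b−a)/2^n; need (b−a)/2^n ≤ 1e-6.
So n ≥ log₂(1.368000/1e-6) = log₂(1368000.0000) ≈ 20.3836.
Hence n = 21.

21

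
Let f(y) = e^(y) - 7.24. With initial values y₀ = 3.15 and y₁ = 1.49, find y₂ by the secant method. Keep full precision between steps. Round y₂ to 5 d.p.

Secant update: y_(k+1) = y_k − f(y_k)·(y_k − y_(k-1))/(f(y_k) − f(y_(k-1))).
f(y_0) = 16.096065, f(y_1) = -2.802904
y_2 = 1.490000 - (-2.802904)·(1.490000 - 3.150000)/(-2.802904 - (16.096065)) = 1.736194; f(y_2) = -1.564297

1.73619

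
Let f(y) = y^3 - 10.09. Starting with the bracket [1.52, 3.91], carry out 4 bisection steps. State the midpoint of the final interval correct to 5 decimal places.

f(1.520000) = -6.578192, f(3.910000) = 49.686471 (opposite signs)
step 1: m = 2.715000, f(m) = 9.922876 > 0 → root in [1.520000, 2.715000]
step 2: m = 2.117500, f(m) = -0.595540 < 0 → root in [2.117500, 2.715000]
step 3: m = 2.416250, f(m) = 4.016706 > 0 → root in [2.117500, 2.416250]
step 4: m = 2.266875, f(m) = 1.558841 > 0 → root in [2.117500, 2.266875]
Midpoint of [2.117500, 2.266875] = 2.192187

2.19219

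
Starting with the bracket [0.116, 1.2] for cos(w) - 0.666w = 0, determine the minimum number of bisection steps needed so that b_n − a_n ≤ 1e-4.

Initial width b − a = 1.2 − 0.116 = 1.084000.
After n steps the width is (b−a)/2^n; need (b−a)/2^n ≤ 1e-4.
So n ≥ log₂(1.084000/1e-4) = log₂(10840.0000) ≈ 13.4041.
Hence n = 14.

14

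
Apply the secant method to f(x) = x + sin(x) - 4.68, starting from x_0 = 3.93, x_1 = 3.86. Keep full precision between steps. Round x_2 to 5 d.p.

f(x_0) = -1.459231, f(x_1) = -1.478186
x_2 = 3.860000 - (-1.478186)·(3.860000 - 3.930000)/(-1.478186 - (-1.459231)) = 9.318856; f(x_2) = 4.744580

9.31886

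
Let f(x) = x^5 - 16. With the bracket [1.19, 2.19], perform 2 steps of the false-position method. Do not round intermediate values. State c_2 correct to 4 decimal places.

1.6230

f(1.190000) = -13.613646, f(2.190000) = 34.375640
step 1: c = 1.473681, f(c) = -9.049479 < 0 → new bracket [1.473681, 2.190000]
step 2: c = 1.622957, f(c) = -4.740099 < 0 → new bracket [1.622957, 2.190000]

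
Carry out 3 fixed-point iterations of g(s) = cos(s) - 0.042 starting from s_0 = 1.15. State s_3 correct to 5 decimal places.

s_1 = g(1.150000) = 0.366487
s_2 = g(0.366487) = 0.891592
s_3 = g(0.891592) = 0.586174

0.58617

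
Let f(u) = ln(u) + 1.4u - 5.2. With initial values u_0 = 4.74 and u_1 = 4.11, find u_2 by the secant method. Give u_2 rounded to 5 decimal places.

2.90030

Secant update: u_(k+1) = u_k − f(u_k)·(u_k − u_(k-1))/(f(u_k) − f(u_(k-1))).
f(u_0) = 2.992037, f(u_1) = 1.967423
u_2 = 4.110000 - (1.967423)·(4.110000 - 4.740000)/(1.967423 - (2.992037)) = 2.900299; f(u_2) = -0.074767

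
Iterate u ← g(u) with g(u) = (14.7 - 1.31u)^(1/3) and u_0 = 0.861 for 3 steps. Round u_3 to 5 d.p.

u_1 = g(0.861000) = 2.385332
u_2 = g(2.385332) = 2.262089
u_3 = g(2.262089) = 2.272558

2.27256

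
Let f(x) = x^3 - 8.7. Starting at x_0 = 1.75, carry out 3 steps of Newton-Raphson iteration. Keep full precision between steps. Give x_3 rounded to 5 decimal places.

2.05671

f'(x) = 3x^2
x_0 = 1.750000: f = -3.340625, f' = 9.187500 → x_1 = 1.750000 - (-3.340625)/(9.187500) = 2.113605
x_1 = 2.113605: f = 0.742169, f' = 13.401984 → x_2 = 2.113605 - (0.742169)/(13.401984) = 2.058228
x_2 = 2.058228: f = 0.019275, f' = 12.708906 → x_3 = 2.058228 - (0.019275)/(12.708906) = 2.056711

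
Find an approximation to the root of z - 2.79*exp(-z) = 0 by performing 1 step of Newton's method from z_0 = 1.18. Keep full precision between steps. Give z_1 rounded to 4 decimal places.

1.0063

Newton update: z ← z − f(z)/f'(z).
f'(z) = 1 + 2.79*exp(-z)
z_0 = 1.180000: f = 0.322692, f' = 1.857308 → z_1 = 1.180000 - (0.322692)/(1.857308) = 1.006258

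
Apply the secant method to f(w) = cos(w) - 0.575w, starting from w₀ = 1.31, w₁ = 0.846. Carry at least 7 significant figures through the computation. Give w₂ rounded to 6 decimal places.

Secant update: w_(k+1) = w_k − f(w_k)·(w_k − w_(k-1))/(f(w_k) − f(w_(k-1))).
f(w_0) = -0.495400, f(w_1) = 0.176533
w_2 = 0.846000 - (0.176533)·(0.846000 - 1.310000)/(0.176533 - (-0.495400)) = 0.967904; f(w_2) = 0.010482

0.967904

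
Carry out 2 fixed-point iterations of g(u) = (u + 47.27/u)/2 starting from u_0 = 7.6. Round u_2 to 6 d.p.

u_1 = g(7.600000) = 6.909868
u_2 = g(6.909868) = 6.875405

6.875405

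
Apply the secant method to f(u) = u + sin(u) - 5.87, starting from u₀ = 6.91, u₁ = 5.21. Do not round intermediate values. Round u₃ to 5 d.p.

f(u_0) = 1.626568, f(u_1) = -1.538725
u_2 = 5.210000 - (-1.538725)·(5.210000 - 6.910000)/(-1.538725 - (1.626568)) = 6.036411; f(u_2) = -0.077866
u_3 = 6.036411 - (-0.077866)·(6.036411 - 5.210000)/(-0.077866 - (-1.538725)) = 6.080460; f(u_3) = 0.009121

6.08046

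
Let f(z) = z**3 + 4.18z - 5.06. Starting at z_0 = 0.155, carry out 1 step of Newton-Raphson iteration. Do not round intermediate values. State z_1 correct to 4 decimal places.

1.1918

Newton update: z ← z − f(z)/f'(z).
f'(z) = 3z**2 + 4.18
z_0 = 0.155000: f = -4.408376, f' = 4.252075 → z_1 = 0.155000 - (-4.408376)/(4.252075) = 1.191759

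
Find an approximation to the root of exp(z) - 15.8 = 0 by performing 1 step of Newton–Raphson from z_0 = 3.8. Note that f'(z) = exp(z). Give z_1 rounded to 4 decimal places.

z_0 = 3.800000: f = 28.901184, f' = 44.701184 → z_1 = 3.800000 - (28.901184)/(44.701184) = 3.153458

3.1535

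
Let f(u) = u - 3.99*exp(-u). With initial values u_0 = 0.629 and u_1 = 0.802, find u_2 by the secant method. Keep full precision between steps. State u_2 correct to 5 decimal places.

f(u_0) = -1.498167, f(u_1) = -0.987241
u_2 = 0.802000 - (-0.987241)·(0.802000 - 0.629000)/(-0.987241 - (-1.498167)) = 1.136280; f(u_2) = -0.144554

1.13628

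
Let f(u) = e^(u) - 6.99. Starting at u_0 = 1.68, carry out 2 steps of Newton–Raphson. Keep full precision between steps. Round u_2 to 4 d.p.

1.9452

f'(u) = e^(u)
u_0 = 1.680000: f = -1.624444, f' = 5.365556 → u_1 = 1.680000 - (-1.624444)/(5.365556) = 1.982754
u_1 = 1.982754: f = 0.272718, f' = 7.262718 → u_2 = 1.982754 - (0.272718)/(7.262718) = 1.945204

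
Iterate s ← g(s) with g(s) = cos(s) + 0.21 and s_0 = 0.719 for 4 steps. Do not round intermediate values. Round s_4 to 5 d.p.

s_1 = g(0.719000) = 0.962465
s_2 = g(0.962465) = 0.781499
s_3 = g(0.781499) = 0.919858
s_4 = g(0.919858) = 0.815933

0.81593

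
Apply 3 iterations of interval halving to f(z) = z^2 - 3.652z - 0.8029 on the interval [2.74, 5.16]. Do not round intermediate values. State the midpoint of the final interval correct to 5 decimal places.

3.79875

f(2.740000) = -3.301780, f(5.160000) = 6.978380 (opposite signs)
step 1: m = 3.950000, f(m) = 0.374200 > 0 → root in [2.740000, 3.950000]
step 2: m = 3.345000, f(m) = -1.829815 < 0 → root in [3.345000, 3.950000]
step 3: m = 3.647500, f(m) = -0.819314 < 0 → root in [3.647500, 3.950000]
Midpoint of [3.647500, 3.950000] = 3.798750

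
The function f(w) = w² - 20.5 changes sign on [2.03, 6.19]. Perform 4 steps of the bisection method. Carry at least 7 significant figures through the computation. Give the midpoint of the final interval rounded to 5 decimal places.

4.50000

f(2.030000) = -16.379100, f(6.190000) = 17.816100 (opposite signs)
step 1: m = 4.110000, f(m) = -3.607900 < 0 → root in [4.110000, 6.190000]
step 2: m = 5.150000, f(m) = 6.022500 > 0 → root in [4.110000, 5.150000]
step 3: m = 4.630000, f(m) = 0.936900 > 0 → root in [4.110000, 4.630000]
step 4: m = 4.370000, f(m) = -1.403100 < 0 → root in [4.370000, 4.630000]
Midpoint of [4.370000, 4.630000] = 4.500000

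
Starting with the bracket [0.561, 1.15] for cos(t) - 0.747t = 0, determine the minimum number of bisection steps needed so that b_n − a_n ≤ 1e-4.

Initial width b − a = 1.15 − 0.561 = 0.589000.
After n steps the width is (b−a)/2^n; need (b−a)/2^n ≤ 1e-4.
So n ≥ log₂(0.589000/1e-4) = log₂(5890.0000) ≈ 12.5241.
Hence n = 13.

13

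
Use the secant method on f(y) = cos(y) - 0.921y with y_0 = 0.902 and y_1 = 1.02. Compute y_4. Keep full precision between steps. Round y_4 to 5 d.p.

Secant update: y_(k+1) = y_k − f(y_k)·(y_k − y_(k-1))/(f(y_k) − f(y_(k-1))).
f(y_0) = -0.210700, f(y_1) = -0.416054
y_2 = 1.020000 - (-0.416054)·(1.020000 - 0.902000)/(-0.416054 - (-0.210700)) = 0.780928; f(y_2) = -0.008974
y_3 = 0.780928 - (-0.008974)·(0.780928 - 1.020000)/(-0.008974 - (-0.416054)) = 0.775658; f(y_3) = -0.000420
y_4 = 0.775658 - (-0.000420)·(0.775658 - 0.780928)/(-0.000420 - (-0.008974)) = 0.775399; f(y_4) = -0.000001

0.77540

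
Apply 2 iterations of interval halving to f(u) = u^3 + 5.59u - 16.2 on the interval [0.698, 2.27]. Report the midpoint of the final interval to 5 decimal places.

f(0.698000) = -11.958112, f(2.270000) = 8.186383 (opposite signs)
step 1: m = 1.484000, f(m) = -4.636292 < 0 → root in [1.484000, 2.270000]
step 2: m = 1.877000, f(m) = 0.905343 > 0 → root in [1.484000, 1.877000]
Midpoint of [1.484000, 1.877000] = 1.680500

1.68050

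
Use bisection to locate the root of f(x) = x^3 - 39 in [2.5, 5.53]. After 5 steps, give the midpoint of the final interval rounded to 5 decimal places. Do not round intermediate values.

3.39953

f(2.500000) = -23.375000, f(5.530000) = 130.112377 (opposite signs)
step 1: m = 4.015000, f(m) = 25.722703 > 0 → root in [2.500000, 4.015000]
step 2: m = 3.257500, f(m) = -4.433670 < 0 → root in [3.257500, 4.015000]
step 3: m = 3.636250, f(m) = 9.079640 > 0 → root in [3.257500, 3.636250]
step 4: m = 3.446875, f(m) = 1.952140 > 0 → root in [3.257500, 3.446875]
step 5: m = 3.352188, f(m) = -1.330929 < 0 → root in [3.352188, 3.446875]
Midpoint of [3.352188, 3.446875] = 3.399531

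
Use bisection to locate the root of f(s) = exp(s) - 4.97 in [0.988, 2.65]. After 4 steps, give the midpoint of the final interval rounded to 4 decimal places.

f(0.988000) = -2.284143, f(2.650000) = 9.184039 (opposite signs)
step 1: m = 1.819000, f(m) = 1.195690 > 0 → root in [0.988000, 1.819000]
step 2: m = 1.403500, f(m) = -0.900582 < 0 → root in [1.403500, 1.819000]
step 3: m = 1.611250, f(m) = 0.039069 > 0 → root in [1.403500, 1.611250]
step 4: m = 1.507375, f(m) = -0.455136 < 0 → root in [1.507375, 1.611250]
Midpoint of [1.507375, 1.611250] = 1.559313

1.5593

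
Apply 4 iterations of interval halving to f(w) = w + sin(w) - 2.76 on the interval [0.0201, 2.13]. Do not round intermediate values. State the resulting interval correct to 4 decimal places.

f(0.020100) = -2.719801, f(2.130000) = 0.217678 (opposite signs)
step 1: m = 1.075050, f(m) = -0.805336 < 0 → root in [1.075050, 2.130000]
step 2: m = 1.602525, f(m) = -0.157978 < 0 → root in [1.602525, 2.130000]
step 3: m = 1.866262, f(m) = 0.062929 > 0 → root in [1.602525, 1.866262]
step 4: m = 1.734394, f(m) = -0.038958 < 0 → root in [1.734394, 1.866262]

[1.7344, 1.8663]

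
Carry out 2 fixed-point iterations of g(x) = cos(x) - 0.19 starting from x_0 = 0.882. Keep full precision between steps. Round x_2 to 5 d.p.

0.71235

x_1 = g(0.882000) = 0.445608
x_2 = g(0.445608) = 0.712349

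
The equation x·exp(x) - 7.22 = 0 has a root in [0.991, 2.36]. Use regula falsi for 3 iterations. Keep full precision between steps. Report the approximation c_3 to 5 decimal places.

f(0.991000) = -4.550318, f(2.360000) = 17.774645
step 1: c = 1.270032, f(c) = -2.697456 < 0 → new bracket [1.270032, 2.360000]
step 2: c = 1.413649, f(c) = -1.408587 < 0 → new bracket [1.413649, 2.360000]
step 3: c = 1.483138, f(c) = -0.684179 < 0 → new bracket [1.483138, 2.360000]

1.48314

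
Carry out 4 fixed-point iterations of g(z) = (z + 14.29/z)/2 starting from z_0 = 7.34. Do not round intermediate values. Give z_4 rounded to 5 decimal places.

z_1 = g(7.340000) = 4.643433
z_2 = g(4.643433) = 3.860449
z_3 = g(3.860449) = 3.781045
z_4 = g(3.781045) = 3.780212

3.78021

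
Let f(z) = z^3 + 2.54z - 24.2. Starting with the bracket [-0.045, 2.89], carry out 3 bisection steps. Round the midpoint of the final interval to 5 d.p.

f(-0.045000) = -24.314391, f(2.890000) = 7.278169 (opposite signs)
step 1: m = 1.422500, f(m) = -17.708412 < 0 → root in [1.422500, 2.890000]
step 2: m = 2.156250, f(m) = -8.697826 < 0 → root in [2.156250, 2.890000]
step 3: m = 2.523125, f(m) = -1.728646 < 0 → root in [2.523125, 2.890000]
Midpoint of [2.523125, 2.890000] = 2.706563

2.70656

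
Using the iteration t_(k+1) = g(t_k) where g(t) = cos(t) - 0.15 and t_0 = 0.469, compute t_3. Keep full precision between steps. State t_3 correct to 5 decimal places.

0.68255

t_1 = g(0.469000) = 0.742021
t_2 = g(0.742021) = 0.587104
t_3 = g(0.587104) = 0.682548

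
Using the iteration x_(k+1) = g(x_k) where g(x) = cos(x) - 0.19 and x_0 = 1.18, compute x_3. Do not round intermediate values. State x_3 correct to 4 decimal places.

0.5125

x_1 = g(1.180000) = 0.190925
x_2 = g(0.190925) = 0.791829
x_3 = g(0.791829) = 0.512545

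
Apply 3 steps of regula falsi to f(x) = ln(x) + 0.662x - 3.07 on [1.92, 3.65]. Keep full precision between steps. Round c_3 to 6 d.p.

False-position update: c = (a·f(b) − b·f(a))/(f(b) − f(a)); replace the endpoint whose sign matches f(c).
f(1.920000) = -1.146635, f(3.650000) = 0.641027
step 1: c = 3.029650, f(c) = 0.044075 > 0 → new bracket [1.920000, 3.029650]
step 2: c = 2.988575, f(c) = 0.003233 > 0 → new bracket [1.920000, 2.988575]
step 3: c = 2.985570, f(c) = 0.000238 > 0 → new bracket [1.920000, 2.985570]

2.985570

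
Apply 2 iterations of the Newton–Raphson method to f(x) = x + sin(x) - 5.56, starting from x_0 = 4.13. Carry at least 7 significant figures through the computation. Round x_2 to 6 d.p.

-104.969617

f'(x) = 1 + cos(x)
x_0 = 4.130000: f = -2.265151, f' = 0.449979 → x_1 = 4.130000 - (-2.265151)/(0.449979) = 9.163900
x_1 = 9.163900: f = 3.861829, f' = 0.033836 → x_2 = 9.163900 - (3.861829)/(0.033836) = -104.969617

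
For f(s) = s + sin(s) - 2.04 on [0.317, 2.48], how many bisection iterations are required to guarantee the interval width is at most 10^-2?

8

Initial width b − a = 2.48 − 0.317 = 2.163000.
After n steps the width is (b−a)/2^n; need (b−a)/2^n ≤ 10^-2.
So n ≥ log₂(2.163000/10^-2) = log₂(216.3000) ≈ 7.7569.
Hence n = 8.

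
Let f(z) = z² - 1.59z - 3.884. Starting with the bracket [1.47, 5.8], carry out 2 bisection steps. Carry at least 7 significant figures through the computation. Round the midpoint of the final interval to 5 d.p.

3.09375

f(1.470000) = -4.060400, f(5.800000) = 20.534000 (opposite signs)
step 1: m = 3.635000, f(m) = 3.549575 > 0 → root in [1.470000, 3.635000]
step 2: m = 2.552500, f(m) = -1.427219 < 0 → root in [2.552500, 3.635000]
Midpoint of [2.552500, 3.635000] = 3.093750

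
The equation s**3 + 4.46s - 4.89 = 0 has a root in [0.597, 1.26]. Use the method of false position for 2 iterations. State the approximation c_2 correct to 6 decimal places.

f(0.597000) = -2.014604, f(1.260000) = 2.729976
step 1: c = 0.878518, f(c) = -0.293778 < 0 → new bracket [0.878518, 1.260000]
step 2: c = 0.915581, f(c) = -0.038987 < 0 → new bracket [0.915581, 1.260000]

0.915581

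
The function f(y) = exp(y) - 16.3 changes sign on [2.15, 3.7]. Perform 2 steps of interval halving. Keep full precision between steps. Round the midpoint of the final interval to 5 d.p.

2.73125

f(2.150000) = -7.715142, f(3.700000) = 24.147304 (opposite signs)
step 1: m = 2.925000, f(m) = 2.334226 > 0 → root in [2.150000, 2.925000]
step 2: m = 2.537500, f(m) = -3.651989 < 0 → root in [2.537500, 2.925000]
Midpoint of [2.537500, 2.925000] = 2.731250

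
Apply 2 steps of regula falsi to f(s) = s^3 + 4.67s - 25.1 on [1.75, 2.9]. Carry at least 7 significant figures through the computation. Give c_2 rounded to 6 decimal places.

f(1.750000) = -11.568125, f(2.900000) = 12.832000
step 1: c = 2.295216, f(c) = -2.290101 < 0 → new bracket [2.295216, 2.900000]
step 2: c = 2.386805, f(c) = -0.356377 < 0 → new bracket [2.386805, 2.900000]

2.386805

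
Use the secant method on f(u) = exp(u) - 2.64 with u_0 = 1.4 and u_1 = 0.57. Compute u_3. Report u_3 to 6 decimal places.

0.989107

f(u_0) = 1.415200, f(u_1) = -0.871733
u_2 = 0.570000 - (-0.871733)·(0.570000 - 1.400000)/(-0.871733 - (1.415200)) = 0.886379; f(u_2) = -0.213671
u_3 = 0.886379 - (-0.213671)·(0.886379 - 0.570000)/(-0.213671 - (-0.871733)) = 0.989107; f(u_3) = 0.048832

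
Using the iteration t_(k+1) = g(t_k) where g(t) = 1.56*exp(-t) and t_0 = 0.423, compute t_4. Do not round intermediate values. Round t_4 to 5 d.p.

t_1 = g(0.423000) = 1.021923
t_2 = g(1.021923) = 0.561448
t_3 = g(0.561448) = 0.889797
t_4 = g(0.889797) = 0.640753

0.64075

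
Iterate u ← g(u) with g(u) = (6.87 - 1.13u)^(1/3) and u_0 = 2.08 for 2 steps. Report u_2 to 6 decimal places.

1.710170

u_1 = g(2.080000) = 1.653357
u_2 = g(1.653357) = 1.710170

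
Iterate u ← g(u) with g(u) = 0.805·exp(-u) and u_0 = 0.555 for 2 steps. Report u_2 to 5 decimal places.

u_1 = g(0.555000) = 0.462128
u_2 = g(0.462128) = 0.507103

0.50710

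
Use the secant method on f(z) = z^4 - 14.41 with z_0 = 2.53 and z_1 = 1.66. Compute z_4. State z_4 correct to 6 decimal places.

1.945750

f(z_0) = 26.561521, f(z_1) = -6.816669
z_2 = 1.660000 - (-6.816669)·(1.660000 - 2.530000)/(-6.816669 - (26.561521)) = 1.837676; f(z_2) = -3.005514
z_3 = 1.837676 - (-3.005514)·(1.837676 - 1.660000)/(-3.005514 - (-6.816669)) = 1.977793; f(z_3) = 0.891122
z_4 = 1.977793 - (0.891122)·(1.977793 - 1.837676)/(0.891122 - (-3.005514)) = 1.945750; f(z_4) = -0.076648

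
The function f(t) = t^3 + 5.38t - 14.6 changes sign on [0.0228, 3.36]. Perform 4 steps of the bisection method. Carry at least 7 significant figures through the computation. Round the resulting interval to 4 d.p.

[1.6914, 1.9000]

f(0.022800) = -14.477324, f(3.360000) = 41.409856 (opposite signs)
step 1: m = 1.691400, f(m) = -0.661453 < 0 → root in [1.691400, 3.360000]
step 2: m = 2.525700, f(m) = 15.100112 > 0 → root in [1.691400, 2.525700]
step 3: m = 2.108550, f(m) = 6.118577 > 0 → root in [1.691400, 2.108550]
step 4: m = 1.899975, f(m) = 2.480595 > 0 → root in [1.691400, 1.899975]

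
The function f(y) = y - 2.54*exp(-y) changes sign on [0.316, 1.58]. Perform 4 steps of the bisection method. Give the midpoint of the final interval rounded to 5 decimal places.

0.98750

f(0.316000) = -1.535811, f(1.580000) = 1.056823 (opposite signs)
step 1: m = 0.948000, f(m) = -0.036289 < 0 → root in [0.948000, 1.580000]
step 2: m = 1.264000, f(m) = 0.546395 > 0 → root in [0.948000, 1.264000]
step 3: m = 1.106000, f(m) = 0.265565 > 0 → root in [0.948000, 1.106000]
step 4: m = 1.027000, f(m) = 0.117478 > 0 → root in [0.948000, 1.027000]
Midpoint of [0.948000, 1.027000] = 0.987500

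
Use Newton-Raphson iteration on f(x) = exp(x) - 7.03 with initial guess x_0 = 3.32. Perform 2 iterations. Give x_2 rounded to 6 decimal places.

2.109969

Newton update: x ← x − f(x)/f'(x).
f'(x) = exp(x)
x_0 = 3.320000: f = 20.630351, f' = 27.660351 → x_1 = 3.320000 - (20.630351)/(27.660351) = 2.574154
x_1 = 2.574154: f = 6.090218, f' = 13.120218 → x_2 = 2.574154 - (6.090218)/(13.120218) = 2.109969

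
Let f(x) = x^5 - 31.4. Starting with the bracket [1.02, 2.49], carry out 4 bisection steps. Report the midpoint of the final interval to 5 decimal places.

1.98469

f(1.020000) = -30.295919, f(2.490000) = 64.318688 (opposite signs)
step 1: m = 1.755000, f(m) = -14.751098 < 0 → root in [1.755000, 2.490000]
step 2: m = 2.122500, f(m) = 11.676310 > 0 → root in [1.755000, 2.122500]
step 3: m = 1.938750, f(m) = -4.008926 < 0 → root in [1.938750, 2.122500]
step 4: m = 2.030625, f(m) = 3.126189 > 0 → root in [1.938750, 2.030625]
Midpoint of [1.938750, 2.030625] = 1.984688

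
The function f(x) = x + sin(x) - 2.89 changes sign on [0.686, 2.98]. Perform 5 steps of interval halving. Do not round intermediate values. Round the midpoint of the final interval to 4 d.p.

f(0.686000) = -1.570553, f(2.980000) = 0.250890 (opposite signs)
step 1: m = 1.833000, f(m) = -0.091179 < 0 → root in [1.833000, 2.980000]
step 2: m = 2.406500, f(m) = 0.187156 > 0 → root in [1.833000, 2.406500]
step 3: m = 2.119750, f(m) = 0.082821 > 0 → root in [1.833000, 2.119750]
step 4: m = 1.976375, f(m) = 0.005249 > 0 → root in [1.833000, 1.976375]
step 5: m = 1.904688, f(m) = -0.040538 < 0 → root in [1.904688, 1.976375]
Midpoint of [1.904688, 1.976375] = 1.940531

1.9405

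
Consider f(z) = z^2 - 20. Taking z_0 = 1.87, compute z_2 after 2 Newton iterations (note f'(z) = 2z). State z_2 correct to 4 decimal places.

z_0 = 1.870000: f = -16.503100, f' = 3.740000 → z_1 = 1.870000 - (-16.503100)/(3.740000) = 6.282594
z_1 = 6.282594: f = 19.470982, f' = 12.565187 → z_2 = 6.282594 - (19.470982)/(12.565187) = 4.732996

4.7330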